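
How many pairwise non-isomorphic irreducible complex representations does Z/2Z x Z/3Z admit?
6

Details: The number of irreducible complex representations of a finite group equals its number of conjugacy classes. Z/2Z x Z/3Z is abelian of order 6, so every element is its own conjugacy class: 6 classes, so Z/2Z x Z/3Z (order 6) has exactly 6 irreducible complex representations.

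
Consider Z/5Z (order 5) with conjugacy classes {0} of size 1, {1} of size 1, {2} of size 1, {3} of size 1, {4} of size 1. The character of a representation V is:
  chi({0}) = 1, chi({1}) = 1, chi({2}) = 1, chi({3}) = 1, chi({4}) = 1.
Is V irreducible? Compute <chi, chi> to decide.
Irreducible: <chi, chi> = 1.

Working: <chi, chi> = (1/|G|) sum_C |C| * |chi(C)|^2 = (1/5)[1*|1|^2 + 1*|1|^2 + 1*|1|^2 + 1*|1|^2 + 1*|1|^2]
  = (1/5)[(1) + (1) + (1) + (1) + (1)] = 5/5 = 1.
(Exp terms are combined using exp(i*s)*conj(exp(i*t)) = exp(i*(s-t)), and sums of them are collapsed using the identity that for every m > 1 the m distinct m-th roots of unity sum to 0, e.g. 1 + exp(2*I*pi/3) + exp(-2*I*pi/3) = 0.)
A character is irreducible iff <chi, chi> = 1, so this representation is irreducible.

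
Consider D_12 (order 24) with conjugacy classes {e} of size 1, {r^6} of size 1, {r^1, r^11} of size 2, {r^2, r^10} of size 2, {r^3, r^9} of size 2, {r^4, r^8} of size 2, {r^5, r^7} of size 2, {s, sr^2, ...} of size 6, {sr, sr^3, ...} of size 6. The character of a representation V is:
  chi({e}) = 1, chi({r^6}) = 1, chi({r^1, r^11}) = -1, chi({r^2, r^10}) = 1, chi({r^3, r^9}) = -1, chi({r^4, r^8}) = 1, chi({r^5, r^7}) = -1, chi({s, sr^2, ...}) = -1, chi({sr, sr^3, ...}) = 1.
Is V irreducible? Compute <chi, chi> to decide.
Irreducible: <chi, chi> = 1.

<chi, chi> = (1/|G|) sum_C |C| * |chi(C)|^2 = (1/24)[1*|1|^2 + 1*|1|^2 + 2*|-1|^2 + 2*|1|^2 + 2*|-1|^2 + 2*|1|^2 + 2*|-1|^2 + 6*|-1|^2 + 6*|1|^2]
  = (1/24)[(1) + (1) + (2) + (2) + (2) + (2) + (2) + (6) + (6)] = 24/24 = 1.
A character is irreducible iff <chi, chi> = 1, so this representation is irreducible.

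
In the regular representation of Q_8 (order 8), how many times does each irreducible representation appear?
Each irreducible V_i of dimension d_i appears with multiplicity d_i, i.e. rho_reg = (direct sum over all irreducibles V_i) d_i V_i. The irreducible dimensions for Q_8 are 1, 1, 1, 1, 2: 4 irreducibles of dimension 1, each with multiplicity 1; 1 irreducible of dimension 2, with multiplicity 2. Total dimension 4*1*1 + 1*2*2 = 8 = |G|.

Proof sketch: General theorem: in the regular representation of a finite group G, each irreducible appears with multiplicity equal to its dimension. Check: dim(rho_reg) = sum d_i^2 = 1 + 1 + 1 + 1 + 4 = 8 = |G|.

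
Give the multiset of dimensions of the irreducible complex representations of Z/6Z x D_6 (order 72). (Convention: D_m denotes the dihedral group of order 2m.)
Dimensions: 1, 1, 1, 1, 1, 1, 1, 1, 1, 1, 1, 1, 1, 1, 1, 1, 1, 1, 1, 1, 1, 1, 1, 1, 2, 2, 2, 2, 2, 2, 2, 2, 2, 2, 2, 2

Details: There are 36 irreducibles (= number of conjugacy classes). Their dimensions d_i satisfy sum d_i^2 = |G| = 72: 1 + 1 + 1 + 1 + 1 + 1 + 1 + 1 + 1 + 1 + 1 + 1 + 1 + 1 + 1 + 1 + 1 + 1 + 1 + 1 + 1 + 1 + 1 + 1 + 4 + 4 + 4 + 4 + 4 + 4 + 4 + 4 + 4 + 4 + 4 + 4 = 72. (For the product with Z/6Z: each of the 6 1-dim characters of Z/6Z tensors with each irrep of D_6, giving 6 copies of each D_6-dimension.)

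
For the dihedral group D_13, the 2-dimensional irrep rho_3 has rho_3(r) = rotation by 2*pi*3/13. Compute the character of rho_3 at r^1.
chi_{rho_3}(r^1) = 2*cos(2*pi*3*1/13) = 2*cos(6*pi/13)

Justification: rho_3(r^1) is rotation by angle 2*pi*3*1/13, whose trace is 2*cos(2*pi*3*1/13) = 2*cos(6*pi/13).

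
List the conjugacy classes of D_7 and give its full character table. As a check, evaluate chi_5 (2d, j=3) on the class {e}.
Conjugacy classes: {e} of size 1, {r^1, r^6} of size 2, {r^2, r^5} of size 2, {r^3, r^4} of size 2, {s, sr, ..., sr^6} of size 7.
Character table:
  irrep \ class              {e} (size 1)  {r^1, r^6} (size 2)  {r^2, r^5} (size 2)  {r^3, r^4} (size 2)  {s, sr, ..., sr^6} (size 7)
  chi_1 (triv)               1             1                    1                    1                    1                          
  chi_2 (sign: r->1, s->-1)  1             1                    1                    1                    -1                         
  chi_3 (2d, j=1)            2             2*cos(2*pi/7)        -2*cos(3*pi/7)       -2*cos(pi/7)         0                          
  chi_4 (2d, j=2)            2             -2*cos(3*pi/7)       -2*cos(pi/7)         2*cos(2*pi/7)        0                          
  chi_5 (2d, j=3)            2             -2*cos(pi/7)         2*cos(2*pi/7)        -2*cos(3*pi/7)       0                          

Spot check: chi_5 (2d, j=3) on {e} = 2.

Working: D_7 has order 2*7 = 14 with 5 conjugacy classes, hence 5 irreducibles. Sum of squared dims 1 + 1 + 4 + 4 + 4 = 14 = |G|. Linear characters come from the abelianisation; the 2-dimensional irreps have character r^k -> 2*cos(2*pi*j*k/7), reflections -> 0.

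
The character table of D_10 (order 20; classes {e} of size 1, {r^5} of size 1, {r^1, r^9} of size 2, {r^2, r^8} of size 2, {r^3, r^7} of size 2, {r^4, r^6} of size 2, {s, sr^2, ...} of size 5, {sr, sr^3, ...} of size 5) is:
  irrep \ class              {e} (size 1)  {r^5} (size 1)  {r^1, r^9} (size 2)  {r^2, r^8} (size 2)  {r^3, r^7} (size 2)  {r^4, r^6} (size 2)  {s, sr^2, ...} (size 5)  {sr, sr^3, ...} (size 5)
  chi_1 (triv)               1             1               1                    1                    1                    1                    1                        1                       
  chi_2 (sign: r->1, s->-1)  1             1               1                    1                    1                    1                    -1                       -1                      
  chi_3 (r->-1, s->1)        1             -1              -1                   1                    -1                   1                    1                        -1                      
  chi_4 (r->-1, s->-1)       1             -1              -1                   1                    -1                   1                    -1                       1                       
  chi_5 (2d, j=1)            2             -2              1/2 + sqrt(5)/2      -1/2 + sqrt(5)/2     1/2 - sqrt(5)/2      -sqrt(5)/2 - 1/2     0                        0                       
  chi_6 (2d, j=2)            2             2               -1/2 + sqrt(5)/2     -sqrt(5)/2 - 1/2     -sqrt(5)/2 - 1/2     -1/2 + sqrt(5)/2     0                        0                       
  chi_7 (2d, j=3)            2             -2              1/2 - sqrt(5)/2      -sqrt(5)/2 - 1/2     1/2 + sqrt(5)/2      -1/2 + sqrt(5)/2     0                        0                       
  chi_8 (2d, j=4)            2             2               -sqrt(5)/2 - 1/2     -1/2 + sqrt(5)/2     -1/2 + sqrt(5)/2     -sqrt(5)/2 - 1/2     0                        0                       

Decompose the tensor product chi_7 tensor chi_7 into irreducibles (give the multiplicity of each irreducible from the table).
chi_7 tensor chi_7 = chi_1 + chi_2 + chi_8 (all other irreducibles have multiplicity 0).

Reasoning: The character of a tensor product is the pointwise product (chi_7 * chi_7)(C) = chi_7(C) * chi_7(C):
  {e}: (2)*(2), {r^5}: (-2)*(-2), {r^1, r^9}: (1/2 - sqrt(5)/2)*(1/2 - sqrt(5)/2), {r^2, r^8}: (-sqrt(5)/2 - 1/2)*(-sqrt(5)/2 - 1/2), {r^3, r^7}: (1/2 + sqrt(5)/2)*(1/2 + sqrt(5)/2), {r^4, r^6}: (-1/2 + sqrt(5)/2)*(-1/2 + sqrt(5)/2), {s, sr^2, ...}: (0)*(0), {sr, sr^3, ...}: (0)*(0)
so (chi_7 * chi_7) takes values
  {e} -> 4, {r^5} -> 4, {r^1, r^9} -> 3/2 - sqrt(5)/2, {r^2, r^8} -> sqrt(5)/2 + 3/2, {r^3, r^7} -> sqrt(5)/2 + 3/2, {r^4, r^6} -> 3/2 - sqrt(5)/2, {s, sr^2, ...} -> 0, {sr, sr^3, ...} -> 0.
Now take the inner product of this character with each irreducible chi from the table, <chi_7*chi_7, chi> = (1/20) sum_C |C| (chi_7*chi_7)(C) conj(chi(C)):
  <chi_7*chi_7, chi_1> = (1/20)[1*(4)*conj(1) + 1*(4)*conj(1) + 2*(3/2 - sqrt(5)/2)*conj(1) + 2*(sqrt(5)/2 + 3/2)*conj(1) + 2*(sqrt(5)/2 + 3/2)*conj(1) + 2*(3/2 - sqrt(5)/2)*conj(1) + 5*(0)*conj(1) + 5*(0)*conj(1)]
      = (1/20)[(4) + (4) + (3 - sqrt(5)) + (sqrt(5) + 3) + (sqrt(5) + 3) + (3 - sqrt(5)) + (0) + (0)] = 20/20 = 1
  <chi_7*chi_7, chi_2> = (1/20)[1*(4)*conj(1) + 1*(4)*conj(1) + 2*(3/2 - sqrt(5)/2)*conj(1) + 2*(sqrt(5)/2 + 3/2)*conj(1) + 2*(sqrt(5)/2 + 3/2)*conj(1) + 2*(3/2 - sqrt(5)/2)*conj(1) + 5*(0)*conj(-1) + 5*(0)*conj(-1)]
      = (1/20)[(4) + (4) + (3 - sqrt(5)) + (sqrt(5) + 3) + (sqrt(5) + 3) + (3 - sqrt(5)) + (0) + (0)] = 20/20 = 1
  <chi_7*chi_7, chi_3> = (1/20)[1*(4)*conj(1) + 1*(4)*conj(-1) + 2*(3/2 - sqrt(5)/2)*conj(-1) + 2*(sqrt(5)/2 + 3/2)*conj(1) + 2*(sqrt(5)/2 + 3/2)*conj(-1) + 2*(3/2 - sqrt(5)/2)*conj(1) + 5*(0)*conj(1) + 5*(0)*conj(-1)]
      = (1/20)[(4) + (-4) + (-3 + sqrt(5)) + (sqrt(5) + 3) + (-3 - sqrt(5)) + (3 - sqrt(5)) + (0) + (0)] = 0/20 = 0
  <chi_7*chi_7, chi_4> = (1/20)[1*(4)*conj(1) + 1*(4)*conj(-1) + 2*(3/2 - sqrt(5)/2)*conj(-1) + 2*(sqrt(5)/2 + 3/2)*conj(1) + 2*(sqrt(5)/2 + 3/2)*conj(-1) + 2*(3/2 - sqrt(5)/2)*conj(1) + 5*(0)*conj(-1) + 5*(0)*conj(1)]
      = (1/20)[(4) + (-4) + (-3 + sqrt(5)) + (sqrt(5) + 3) + (-3 - sqrt(5)) + (3 - sqrt(5)) + (0) + (0)] = 0/20 = 0
  <chi_7*chi_7, chi_5> = (1/20)[1*(4)*conj(2) + 1*(4)*conj(-2) + 2*(3/2 - sqrt(5)/2)*conj(1/2 + sqrt(5)/2) + 2*(sqrt(5)/2 + 3/2)*conj(-1/2 + sqrt(5)/2) + 2*(sqrt(5)/2 + 3/2)*conj(1/2 - sqrt(5)/2) + 2*(3/2 - sqrt(5)/2)*conj(-sqrt(5)/2 - 1/2) + 5*(0)*conj(0) + 5*(0)*conj(0)]
      = (1/20)[(8) + (-8) + (-1 + sqrt(5)) + (1 + sqrt(5)) + (-sqrt(5) - 1) + (1 - sqrt(5)) + (0) + (0)] = 0/20 = 0
  <chi_7*chi_7, chi_6> = (1/20)[1*(4)*conj(2) + 1*(4)*conj(2) + 2*(3/2 - sqrt(5)/2)*conj(-1/2 + sqrt(5)/2) + 2*(sqrt(5)/2 + 3/2)*conj(-sqrt(5)/2 - 1/2) + 2*(sqrt(5)/2 + 3/2)*conj(-sqrt(5)/2 - 1/2) + 2*(3/2 - sqrt(5)/2)*conj(-1/2 + sqrt(5)/2) + 5*(0)*conj(0) + 5*(0)*conj(0)]
      = (1/20)[(8) + (8) + (-4 + 2*sqrt(5)) + (-2*sqrt(5) - 4) + (-2*sqrt(5) - 4) + (-4 + 2*sqrt(5)) + (0) + (0)] = 0/20 = 0
  <chi_7*chi_7, chi_7> = (1/20)[1*(4)*conj(2) + 1*(4)*conj(-2) + 2*(3/2 - sqrt(5)/2)*conj(1/2 - sqrt(5)/2) + 2*(sqrt(5)/2 + 3/2)*conj(-sqrt(5)/2 - 1/2) + 2*(sqrt(5)/2 + 3/2)*conj(1/2 + sqrt(5)/2) + 2*(3/2 - sqrt(5)/2)*conj(-1/2 + sqrt(5)/2) + 5*(0)*conj(0) + 5*(0)*conj(0)]
      = (1/20)[(8) + (-8) + (4 - 2*sqrt(5)) + (-2*sqrt(5) - 4) + (4 + 2*sqrt(5)) + (-4 + 2*sqrt(5)) + (0) + (0)] = 0/20 = 0
  <chi_7*chi_7, chi_8> = (1/20)[1*(4)*conj(2) + 1*(4)*conj(2) + 2*(3/2 - sqrt(5)/2)*conj(-sqrt(5)/2 - 1/2) + 2*(sqrt(5)/2 + 3/2)*conj(-1/2 + sqrt(5)/2) + 2*(sqrt(5)/2 + 3/2)*conj(-1/2 + sqrt(5)/2) + 2*(3/2 - sqrt(5)/2)*conj(-sqrt(5)/2 - 1/2) + 5*(0)*conj(0) + 5*(0)*conj(0)]
      = (1/20)[(8) + (8) + (1 - sqrt(5)) + (1 + sqrt(5)) + (1 + sqrt(5)) + (1 - sqrt(5)) + (0) + (0)] = 20/20 = 1
Hence the multiplicities are chi_1: 1, chi_2: 1, chi_8: 1. Dimension check: dim(chi_7)*dim(chi_7) = 2*2 = 4 and sum (mult * dim) = 1*1 + 1*1 + 1*2 = 4.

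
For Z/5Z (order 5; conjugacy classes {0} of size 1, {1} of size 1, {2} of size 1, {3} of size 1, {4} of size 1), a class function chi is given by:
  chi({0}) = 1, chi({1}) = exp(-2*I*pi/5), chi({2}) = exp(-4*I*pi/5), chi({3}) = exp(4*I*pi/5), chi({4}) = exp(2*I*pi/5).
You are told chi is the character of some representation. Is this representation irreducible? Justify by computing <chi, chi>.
Irreducible: <chi, chi> = 1.

Explanation: <chi, chi> = (1/|G|) sum_C |C| * |chi(C)|^2 = (1/5)[1*|1|^2 + 1*|exp(-2*I*pi/5)|^2 + 1*|exp(-4*I*pi/5)|^2 + 1*|exp(4*I*pi/5)|^2 + 1*|exp(2*I*pi/5)|^2]
  = (1/5)[(1) + (1) + (1) + (1) + (1)] = 5/5 = 1.
(Exp terms are combined using exp(i*s)*conj(exp(i*t)) = exp(i*(s-t)), and sums of them are collapsed using the identity that for every m > 1 the m distinct m-th roots of unity sum to 0, e.g. 1 + exp(2*I*pi/3) + exp(-2*I*pi/3) = 0.)
A character is irreducible iff <chi, chi> = 1, so this representation is irreducible.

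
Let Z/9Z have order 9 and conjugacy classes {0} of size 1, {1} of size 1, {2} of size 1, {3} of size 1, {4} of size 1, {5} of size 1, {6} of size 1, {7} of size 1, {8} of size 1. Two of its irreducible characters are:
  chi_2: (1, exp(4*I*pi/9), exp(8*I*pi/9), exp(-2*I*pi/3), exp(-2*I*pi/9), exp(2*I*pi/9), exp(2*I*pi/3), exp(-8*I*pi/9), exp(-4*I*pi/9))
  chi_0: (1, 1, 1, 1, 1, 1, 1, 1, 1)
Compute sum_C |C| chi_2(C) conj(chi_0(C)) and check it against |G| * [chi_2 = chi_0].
Sum = 0; so <chi_2, chi_0> = 0 (distinct irreducibles are orthogonal).

Proof sketch: Compute term by term over conjugacy classes (|C| * chi_2(C) * conj(chi_0(C))):
  1*(1)*conj(1) + 1*(exp(4*I*pi/9))*conj(1) + 1*(exp(8*I*pi/9))*conj(1) + 1*(exp(-2*I*pi/3))*conj(1) + 1*(exp(-2*I*pi/9))*conj(1) + 1*(exp(2*I*pi/9))*conj(1) + 1*(exp(2*I*pi/3))*conj(1) + 1*(exp(-8*I*pi/9))*conj(1) + 1*(exp(-4*I*pi/9))*conj(1)
  = (1) + (exp(4*I*pi/9)) + (exp(8*I*pi/9)) + (exp(-2*I*pi/3)) + (exp(-2*I*pi/9)) + (exp(2*I*pi/9)) + (exp(2*I*pi/3)) + (exp(-8*I*pi/9)) + (exp(-4*I*pi/9))
  = 0.
(Exp terms are combined using exp(i*s)*conj(exp(i*t)) = exp(i*(s-t)), and sums of them are collapsed using the identity that for every m > 1 the m distinct m-th roots of unity sum to 0, e.g. 1 + exp(2*I*pi/3) + exp(-2*I*pi/3) = 0.)
Dividing by |G| = 9 gives 0/9 = 0, matching the row-orthogonality relation <chi_2, chi_0> = [chi_2 = chi_0].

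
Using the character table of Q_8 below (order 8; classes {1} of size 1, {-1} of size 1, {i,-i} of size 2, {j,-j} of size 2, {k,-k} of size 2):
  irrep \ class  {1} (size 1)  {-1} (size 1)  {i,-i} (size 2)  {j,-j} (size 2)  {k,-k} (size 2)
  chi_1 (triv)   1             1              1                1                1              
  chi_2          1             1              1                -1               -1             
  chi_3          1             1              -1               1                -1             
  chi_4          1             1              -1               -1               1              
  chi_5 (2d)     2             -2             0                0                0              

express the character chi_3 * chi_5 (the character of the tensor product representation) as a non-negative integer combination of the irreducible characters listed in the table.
chi_3 tensor chi_5 = chi_5 (all other irreducibles have multiplicity 0).

Details: The character of a tensor product is the pointwise product (chi_3 * chi_5)(C) = chi_3(C) * chi_5(C):
  {1}: (1)*(2), {-1}: (1)*(-2), {i,-i}: (-1)*(0), {j,-j}: (1)*(0), {k,-k}: (-1)*(0)
so (chi_3 * chi_5) takes values
  {1} -> 2, {-1} -> -2, {i,-i} -> 0, {j,-j} -> 0, {k,-k} -> 0.
Now take the inner product of this character with each irreducible chi from the table, <chi_3*chi_5, chi> = (1/8) sum_C |C| (chi_3*chi_5)(C) conj(chi(C)):
  <chi_3*chi_5, chi_1> = (1/8)[1*(2)*conj(1) + 1*(-2)*conj(1) + 2*(0)*conj(1) + 2*(0)*conj(1) + 2*(0)*conj(1)]
      = (1/8)[(2) + (-2) + (0) + (0) + (0)] = 0/8 = 0
  <chi_3*chi_5, chi_2> = (1/8)[1*(2)*conj(1) + 1*(-2)*conj(1) + 2*(0)*conj(1) + 2*(0)*conj(-1) + 2*(0)*conj(-1)]
      = (1/8)[(2) + (-2) + (0) + (0) + (0)] = 0/8 = 0
  <chi_3*chi_5, chi_3> = (1/8)[1*(2)*conj(1) + 1*(-2)*conj(1) + 2*(0)*conj(-1) + 2*(0)*conj(1) + 2*(0)*conj(-1)]
      = (1/8)[(2) + (-2) + (0) + (0) + (0)] = 0/8 = 0
  <chi_3*chi_5, chi_4> = (1/8)[1*(2)*conj(1) + 1*(-2)*conj(1) + 2*(0)*conj(-1) + 2*(0)*conj(-1) + 2*(0)*conj(1)]
      = (1/8)[(2) + (-2) + (0) + (0) + (0)] = 0/8 = 0
  <chi_3*chi_5, chi_5> = (1/8)[1*(2)*conj(2) + 1*(-2)*conj(-2) + 2*(0)*conj(0) + 2*(0)*conj(0) + 2*(0)*conj(0)]
      = (1/8)[(4) + (4) + (0) + (0) + (0)] = 8/8 = 1
Hence the multiplicities are chi_5: 1. Dimension check: dim(chi_3)*dim(chi_5) = 1*2 = 2 and sum (mult * dim) = 1*2 = 2.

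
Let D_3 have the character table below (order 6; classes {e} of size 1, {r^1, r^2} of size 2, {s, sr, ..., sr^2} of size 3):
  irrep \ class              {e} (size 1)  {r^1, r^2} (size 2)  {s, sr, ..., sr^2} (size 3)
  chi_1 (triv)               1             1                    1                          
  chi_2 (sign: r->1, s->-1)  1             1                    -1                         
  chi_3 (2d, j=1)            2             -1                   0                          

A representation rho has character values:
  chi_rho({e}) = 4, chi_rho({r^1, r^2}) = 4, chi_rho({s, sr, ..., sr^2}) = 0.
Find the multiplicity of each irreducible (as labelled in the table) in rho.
Multiplicities: chi_1: 2, chi_2: 2, chi_3: 0.

Why: Use <chi_rho, chi> = (1/|G|) sum_C |C| * chi_rho(C) * conj(chi(C)) with |G| = 6 for each irreducible chi in the table:
  <chi_rho, chi_1> = (1/6)[1*(4)*conj(1) + 2*(4)*conj(1) + 3*(0)*conj(1)]
      = (1/6)[(4) + (8) + (0)] = 12/6 = 2
  <chi_rho, chi_2> = (1/6)[1*(4)*conj(1) + 2*(4)*conj(1) + 3*(0)*conj(-1)]
      = (1/6)[(4) + (8) + (0)] = 12/6 = 2
  <chi_rho, chi_3> = (1/6)[1*(4)*conj(2) + 2*(4)*conj(-1) + 3*(0)*conj(0)]
      = (1/6)[(8) + (-8) + (0)] = 0/6 = 0
Dimension check: dim(rho) = sum (mult * dim) = 2*1 + 2*1 + 0*2 = 4 = chi_rho(e) = 4.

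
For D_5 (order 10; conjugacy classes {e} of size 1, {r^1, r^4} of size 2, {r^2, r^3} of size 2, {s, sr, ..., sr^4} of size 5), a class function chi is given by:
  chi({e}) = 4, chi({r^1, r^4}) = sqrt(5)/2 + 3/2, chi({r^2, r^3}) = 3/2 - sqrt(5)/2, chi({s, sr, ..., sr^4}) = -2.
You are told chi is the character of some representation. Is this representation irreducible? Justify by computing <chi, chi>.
Not irreducible (reducible): <chi, chi> = 5 > 1.

Why: <chi, chi> = (1/|G|) sum_C |C| * |chi(C)|^2 = (1/10)[1*|4|^2 + 2*|sqrt(5)/2 + 3/2|^2 + 2*|3/2 - sqrt(5)/2|^2 + 5*|-2|^2]
  = (1/10)[(16) + (3*sqrt(5) + 7) + (7 - 3*sqrt(5)) + (20)] = 50/10 = 5.
A character is irreducible iff <chi, chi> = 1, so this representation is reducible.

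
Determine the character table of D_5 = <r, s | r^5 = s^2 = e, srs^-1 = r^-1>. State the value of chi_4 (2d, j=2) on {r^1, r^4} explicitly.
Conjugacy classes: {e} of size 1, {r^1, r^4} of size 2, {r^2, r^3} of size 2, {s, sr, ..., sr^4} of size 5.
Character table:
  irrep \ class              {e} (size 1)  {r^1, r^4} (size 2)  {r^2, r^3} (size 2)  {s, sr, ..., sr^4} (size 5)
  chi_1 (triv)               1             1                    1                    1                          
  chi_2 (sign: r->1, s->-1)  1             1                    1                    -1                         
  chi_3 (2d, j=1)            2             -1/2 + sqrt(5)/2     -sqrt(5)/2 - 1/2     0                          
  chi_4 (2d, j=2)            2             -sqrt(5)/2 - 1/2     -1/2 + sqrt(5)/2     0                          

Spot check: chi_4 (2d, j=2) on {r^1, r^4} = -sqrt(5)/2 - 1/2.

Derivation: D_5 has order 2*5 = 10 with 4 conjugacy classes, hence 4 irreducibles. Sum of squared dims 1 + 1 + 4 + 4 = 10 = |G|. Linear characters come from the abelianisation; the 2-dimensional irreps have character r^k -> 2*cos(2*pi*j*k/5), reflections -> 0.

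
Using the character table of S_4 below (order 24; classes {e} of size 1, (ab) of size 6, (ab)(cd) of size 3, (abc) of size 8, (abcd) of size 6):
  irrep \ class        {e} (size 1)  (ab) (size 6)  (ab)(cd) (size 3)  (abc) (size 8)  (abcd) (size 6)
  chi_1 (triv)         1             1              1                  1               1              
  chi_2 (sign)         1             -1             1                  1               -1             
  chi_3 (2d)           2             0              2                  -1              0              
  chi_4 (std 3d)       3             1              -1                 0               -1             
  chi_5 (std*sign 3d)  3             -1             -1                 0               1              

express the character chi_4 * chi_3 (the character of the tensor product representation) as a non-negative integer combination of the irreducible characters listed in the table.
chi_4 tensor chi_3 = chi_4 + chi_5 (all other irreducibles have multiplicity 0).

Derivation: The character of a tensor product is the pointwise product (chi_4 * chi_3)(C) = chi_4(C) * chi_3(C):
  {e}: (3)*(2), (ab): (1)*(0), (ab)(cd): (-1)*(2), (abc): (0)*(-1), (abcd): (-1)*(0)
so (chi_4 * chi_3) takes values
  {e} -> 6, (ab) -> 0, (ab)(cd) -> -2, (abc) -> 0, (abcd) -> 0.
Now take the inner product of this character with each irreducible chi from the table, <chi_4*chi_3, chi> = (1/24) sum_C |C| (chi_4*chi_3)(C) conj(chi(C)):
  <chi_4*chi_3, chi_1> = (1/24)[1*(6)*conj(1) + 6*(0)*conj(1) + 3*(-2)*conj(1) + 8*(0)*conj(1) + 6*(0)*conj(1)]
      = (1/24)[(6) + (0) + (-6) + (0) + (0)] = 0/24 = 0
  <chi_4*chi_3, chi_2> = (1/24)[1*(6)*conj(1) + 6*(0)*conj(-1) + 3*(-2)*conj(1) + 8*(0)*conj(1) + 6*(0)*conj(-1)]
      = (1/24)[(6) + (0) + (-6) + (0) + (0)] = 0/24 = 0
  <chi_4*chi_3, chi_3> = (1/24)[1*(6)*conj(2) + 6*(0)*conj(0) + 3*(-2)*conj(2) + 8*(0)*conj(-1) + 6*(0)*conj(0)]
      = (1/24)[(12) + (0) + (-12) + (0) + (0)] = 0/24 = 0
  <chi_4*chi_3, chi_4> = (1/24)[1*(6)*conj(3) + 6*(0)*conj(1) + 3*(-2)*conj(-1) + 8*(0)*conj(0) + 6*(0)*conj(-1)]
      = (1/24)[(18) + (0) + (6) + (0) + (0)] = 24/24 = 1
  <chi_4*chi_3, chi_5> = (1/24)[1*(6)*conj(3) + 6*(0)*conj(-1) + 3*(-2)*conj(-1) + 8*(0)*conj(0) + 6*(0)*conj(1)]
      = (1/24)[(18) + (0) + (6) + (0) + (0)] = 24/24 = 1
Hence the multiplicities are chi_4: 1, chi_5: 1. Dimension check: dim(chi_4)*dim(chi_3) = 3*2 = 6 and sum (mult * dim) = 1*3 + 1*3 = 6.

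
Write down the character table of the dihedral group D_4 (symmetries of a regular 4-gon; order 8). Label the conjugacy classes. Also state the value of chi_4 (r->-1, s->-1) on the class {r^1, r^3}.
Conjugacy classes: {e} of size 1, {r^2} of size 1, {r^1, r^3} of size 2, {s, sr^2, ...} of size 2, {sr, sr^3, ...} of size 2.
Character table:
  irrep \ class              {e} (size 1)  {r^2} (size 1)  {r^1, r^3} (size 2)  {s, sr^2, ...} (size 2)  {sr, sr^3, ...} (size 2)
  chi_1 (triv)               1             1               1                    1                        1                       
  chi_2 (sign: r->1, s->-1)  1             1               1                    -1                       -1                      
  chi_3 (r->-1, s->1)        1             1               -1                   1                        -1                      
  chi_4 (r->-1, s->-1)       1             1               -1                   -1                       1                       
  chi_5 (2d, j=1)            2             -2              0                    0                        0                       

Spot check: chi_4 (r->-1, s->-1) on {r^1, r^3} = -1.

Reasoning: D_4 has order 2*4 = 8 with 5 conjugacy classes, hence 5 irreducibles. Sum of squared dims 1 + 1 + 1 + 1 + 4 = 8 = |G|. Linear characters come from the abelianisation; the 2-dimensional irreps have character r^k -> 2*cos(2*pi*j*k/4), reflections -> 0.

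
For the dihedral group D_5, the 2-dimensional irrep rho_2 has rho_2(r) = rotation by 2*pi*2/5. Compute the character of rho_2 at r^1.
chi_{rho_2}(r^1) = 2*cos(2*pi*2*1/5) = -sqrt(5)/2 - 1/2

Derivation: rho_2(r^1) is rotation by angle 2*pi*2*1/5, whose trace is 2*cos(2*pi*2*1/5) = -sqrt(5)/2 - 1/2.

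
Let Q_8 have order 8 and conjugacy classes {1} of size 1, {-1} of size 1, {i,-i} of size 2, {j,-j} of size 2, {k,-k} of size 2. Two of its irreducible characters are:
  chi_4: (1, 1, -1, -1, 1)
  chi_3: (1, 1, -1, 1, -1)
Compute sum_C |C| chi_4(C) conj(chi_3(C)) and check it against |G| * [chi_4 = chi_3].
Sum = 0; so <chi_4, chi_3> = 0 (distinct irreducibles are orthogonal).

Derivation: Compute term by term over conjugacy classes (|C| * chi_4(C) * conj(chi_3(C))):
  1*(1)*conj(1) + 1*(1)*conj(1) + 2*(-1)*conj(-1) + 2*(-1)*conj(1) + 2*(1)*conj(-1)
  = (1) + (1) + (2) + (-2) + (-2)
  = 0.
Dividing by |G| = 8 gives 0/8 = 0, matching the row-orthogonality relation <chi_4, chi_3> = [chi_4 = chi_3].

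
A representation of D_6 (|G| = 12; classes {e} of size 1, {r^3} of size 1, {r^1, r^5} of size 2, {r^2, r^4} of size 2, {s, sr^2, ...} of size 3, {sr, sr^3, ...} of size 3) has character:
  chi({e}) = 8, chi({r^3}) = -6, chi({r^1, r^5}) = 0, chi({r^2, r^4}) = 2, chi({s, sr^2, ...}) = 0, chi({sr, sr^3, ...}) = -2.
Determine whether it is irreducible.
Not irreducible (reducible): <chi, chi> = 10 > 1.

Derivation: <chi, chi> = (1/|G|) sum_C |C| * |chi(C)|^2 = (1/12)[1*|8|^2 + 1*|-6|^2 + 2*|0|^2 + 2*|2|^2 + 3*|0|^2 + 3*|-2|^2]
  = (1/12)[(64) + (36) + (0) + (8) + (0) + (12)] = 120/12 = 10.
A character is irreducible iff <chi, chi> = 1, so this representation is reducible.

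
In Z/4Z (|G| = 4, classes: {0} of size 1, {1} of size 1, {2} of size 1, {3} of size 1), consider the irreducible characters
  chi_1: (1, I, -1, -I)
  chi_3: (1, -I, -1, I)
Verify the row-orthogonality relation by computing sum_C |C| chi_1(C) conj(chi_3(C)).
Sum = 0; so <chi_1, chi_3> = 0 (distinct irreducibles are orthogonal).

Compute term by term over conjugacy classes (|C| * chi_1(C) * conj(chi_3(C))):
  1*(1)*conj(1) + 1*(I)*conj(-I) + 1*(-1)*conj(-1) + 1*(-I)*conj(I)
  = (1) + (-1) + (1) + (-1)
  = 0.
(Exp terms are combined using exp(i*s)*conj(exp(i*t)) = exp(i*(s-t)), and sums of them are collapsed using the identity that for every m > 1 the m distinct m-th roots of unity sum to 0, e.g. 1 + exp(2*I*pi/3) + exp(-2*I*pi/3) = 0.)
Dividing by |G| = 4 gives 0/4 = 0, matching the row-orthogonality relation <chi_1, chi_3> = [chi_1 = chi_3].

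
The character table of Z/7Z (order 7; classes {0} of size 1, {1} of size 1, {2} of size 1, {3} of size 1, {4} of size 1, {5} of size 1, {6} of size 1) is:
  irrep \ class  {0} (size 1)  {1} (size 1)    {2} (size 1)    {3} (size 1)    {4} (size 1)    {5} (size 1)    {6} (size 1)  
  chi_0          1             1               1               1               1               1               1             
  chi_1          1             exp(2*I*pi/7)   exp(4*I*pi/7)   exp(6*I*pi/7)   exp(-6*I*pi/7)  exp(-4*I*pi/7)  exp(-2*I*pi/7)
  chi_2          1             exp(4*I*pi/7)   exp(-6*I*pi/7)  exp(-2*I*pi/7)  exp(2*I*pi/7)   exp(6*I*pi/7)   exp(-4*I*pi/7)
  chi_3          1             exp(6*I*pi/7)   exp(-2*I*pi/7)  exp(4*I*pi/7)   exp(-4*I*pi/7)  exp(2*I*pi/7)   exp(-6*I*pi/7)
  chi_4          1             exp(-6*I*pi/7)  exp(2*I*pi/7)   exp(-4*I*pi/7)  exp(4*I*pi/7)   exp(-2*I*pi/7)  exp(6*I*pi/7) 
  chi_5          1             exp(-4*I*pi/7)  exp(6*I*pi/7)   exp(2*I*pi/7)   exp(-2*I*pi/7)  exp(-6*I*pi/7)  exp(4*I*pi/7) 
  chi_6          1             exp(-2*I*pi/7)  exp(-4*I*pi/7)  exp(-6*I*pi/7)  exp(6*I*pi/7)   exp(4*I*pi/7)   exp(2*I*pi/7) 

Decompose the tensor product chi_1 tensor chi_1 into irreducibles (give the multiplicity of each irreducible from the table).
chi_1 tensor chi_1 = chi_2 (all other irreducibles have multiplicity 0).

Details: The character of a tensor product is the pointwise product (chi_1 * chi_1)(C) = chi_1(C) * chi_1(C):
  {0}: (1)*(1), {1}: (exp(2*I*pi/7))*(exp(2*I*pi/7)), {2}: (exp(4*I*pi/7))*(exp(4*I*pi/7)), {3}: (exp(6*I*pi/7))*(exp(6*I*pi/7)), {4}: (exp(-6*I*pi/7))*(exp(-6*I*pi/7)), {5}: (exp(-4*I*pi/7))*(exp(-4*I*pi/7)), {6}: (exp(-2*I*pi/7))*(exp(-2*I*pi/7))
so (chi_1 * chi_1) takes values
  {0} -> 1, {1} -> exp(4*I*pi/7), {2} -> exp(-6*I*pi/7), {3} -> exp(-2*I*pi/7), {4} -> exp(2*I*pi/7), {5} -> exp(6*I*pi/7), {6} -> exp(-4*I*pi/7).
Now take the inner product of this character with each irreducible chi from the table, <chi_1*chi_1, chi> = (1/7) sum_C |C| (chi_1*chi_1)(C) conj(chi(C)):
  <chi_1*chi_1, chi_0> = (1/7)[1*(1)*conj(1) + 1*(exp(4*I*pi/7))*conj(1) + 1*(exp(-6*I*pi/7))*conj(1) + 1*(exp(-2*I*pi/7))*conj(1) + 1*(exp(2*I*pi/7))*conj(1) + 1*(exp(6*I*pi/7))*conj(1) + 1*(exp(-4*I*pi/7))*conj(1)]
      = (1/7)[(1) + (exp(4*I*pi/7)) + (exp(-6*I*pi/7)) + (exp(-2*I*pi/7)) + (exp(2*I*pi/7)) + (exp(6*I*pi/7)) + (exp(-4*I*pi/7))] = 0/7 = 0
  <chi_1*chi_1, chi_1> = (1/7)[1*(1)*conj(1) + 1*(exp(4*I*pi/7))*conj(exp(2*I*pi/7)) + 1*(exp(-6*I*pi/7))*conj(exp(4*I*pi/7)) + 1*(exp(-2*I*pi/7))*conj(exp(6*I*pi/7)) + 1*(exp(2*I*pi/7))*conj(exp(-6*I*pi/7)) + 1*(exp(6*I*pi/7))*conj(exp(-4*I*pi/7)) + 1*(exp(-4*I*pi/7))*conj(exp(-2*I*pi/7))]
      = (1/7)[(1) + (exp(2*I*pi/7)) + (exp(4*I*pi/7)) + (exp(6*I*pi/7)) + (exp(-6*I*pi/7)) + (exp(-4*I*pi/7)) + (exp(-2*I*pi/7))] = 0/7 = 0
  <chi_1*chi_1, chi_2> = (1/7)[1*(1)*conj(1) + 1*(exp(4*I*pi/7))*conj(exp(4*I*pi/7)) + 1*(exp(-6*I*pi/7))*conj(exp(-6*I*pi/7)) + 1*(exp(-2*I*pi/7))*conj(exp(-2*I*pi/7)) + 1*(exp(2*I*pi/7))*conj(exp(2*I*pi/7)) + 1*(exp(6*I*pi/7))*conj(exp(6*I*pi/7)) + 1*(exp(-4*I*pi/7))*conj(exp(-4*I*pi/7))]
      = (1/7)[(1) + (1) + (1) + (1) + (1) + (1) + (1)] = 7/7 = 1
  <chi_1*chi_1, chi_3> = (1/7)[1*(1)*conj(1) + 1*(exp(4*I*pi/7))*conj(exp(6*I*pi/7)) + 1*(exp(-6*I*pi/7))*conj(exp(-2*I*pi/7)) + 1*(exp(-2*I*pi/7))*conj(exp(4*I*pi/7)) + 1*(exp(2*I*pi/7))*conj(exp(-4*I*pi/7)) + 1*(exp(6*I*pi/7))*conj(exp(2*I*pi/7)) + 1*(exp(-4*I*pi/7))*conj(exp(-6*I*pi/7))]
      = (1/7)[(1) + (exp(-2*I*pi/7)) + (exp(-4*I*pi/7)) + (exp(-6*I*pi/7)) + (exp(6*I*pi/7)) + (exp(4*I*pi/7)) + (exp(2*I*pi/7))] = 0/7 = 0
  <chi_1*chi_1, chi_4> = (1/7)[1*(1)*conj(1) + 1*(exp(4*I*pi/7))*conj(exp(-6*I*pi/7)) + 1*(exp(-6*I*pi/7))*conj(exp(2*I*pi/7)) + 1*(exp(-2*I*pi/7))*conj(exp(-4*I*pi/7)) + 1*(exp(2*I*pi/7))*conj(exp(4*I*pi/7)) + 1*(exp(6*I*pi/7))*conj(exp(-2*I*pi/7)) + 1*(exp(-4*I*pi/7))*conj(exp(6*I*pi/7))]
      = (1/7)[(1) + (exp(-4*I*pi/7)) + (exp(6*I*pi/7)) + (exp(2*I*pi/7)) + (exp(-2*I*pi/7)) + (exp(-6*I*pi/7)) + (exp(4*I*pi/7))] = 0/7 = 0
  <chi_1*chi_1, chi_5> = (1/7)[1*(1)*conj(1) + 1*(exp(4*I*pi/7))*conj(exp(-4*I*pi/7)) + 1*(exp(-6*I*pi/7))*conj(exp(6*I*pi/7)) + 1*(exp(-2*I*pi/7))*conj(exp(2*I*pi/7)) + 1*(exp(2*I*pi/7))*conj(exp(-2*I*pi/7)) + 1*(exp(6*I*pi/7))*conj(exp(-6*I*pi/7)) + 1*(exp(-4*I*pi/7))*conj(exp(4*I*pi/7))]
      = (1/7)[(1) + (exp(-6*I*pi/7)) + (exp(2*I*pi/7)) + (exp(-4*I*pi/7)) + (exp(4*I*pi/7)) + (exp(-2*I*pi/7)) + (exp(6*I*pi/7))] = 0/7 = 0
  <chi_1*chi_1, chi_6> = (1/7)[1*(1)*conj(1) + 1*(exp(4*I*pi/7))*conj(exp(-2*I*pi/7)) + 1*(exp(-6*I*pi/7))*conj(exp(-4*I*pi/7)) + 1*(exp(-2*I*pi/7))*conj(exp(-6*I*pi/7)) + 1*(exp(2*I*pi/7))*conj(exp(6*I*pi/7)) + 1*(exp(6*I*pi/7))*conj(exp(4*I*pi/7)) + 1*(exp(-4*I*pi/7))*conj(exp(2*I*pi/7))]
      = (1/7)[(1) + (exp(6*I*pi/7)) + (exp(-2*I*pi/7)) + (exp(4*I*pi/7)) + (exp(-4*I*pi/7)) + (exp(2*I*pi/7)) + (exp(-6*I*pi/7))] = 0/7 = 0
(Exp terms are combined using exp(i*s)*conj(exp(i*t)) = exp(i*(s-t)), and sums of them are collapsed using the identity that for every m > 1 the m distinct m-th roots of unity sum to 0, e.g. 1 + exp(2*I*pi/3) + exp(-2*I*pi/3) = 0.)
Hence the multiplicities are chi_2: 1. Dimension check: dim(chi_1)*dim(chi_1) = 1*1 = 1 and sum (mult * dim) = 1*1 = 1.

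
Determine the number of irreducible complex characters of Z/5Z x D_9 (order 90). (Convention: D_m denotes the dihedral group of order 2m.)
30

Argument: The number of irreducible complex representations of a finite group equals its number of conjugacy classes. For a direct product, #classes(G x H) = #classes(G) * #classes(H). Z/5Z has 5 classes (abelian), D_9 has 6 classes, so 5 * 6 = 30, so Z/5Z x D_9 (order 90) has exactly 30 irreducible complex representations.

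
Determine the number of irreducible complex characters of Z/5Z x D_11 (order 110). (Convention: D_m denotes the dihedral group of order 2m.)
35

Why: The number of irreducible complex representations of a finite group equals its number of conjugacy classes. For a direct product, #classes(G x H) = #classes(G) * #classes(H). Z/5Z has 5 classes (abelian), D_11 has 7 classes, so 5 * 7 = 35, so Z/5Z x D_11 (order 110) has exactly 35 irreducible complex representations.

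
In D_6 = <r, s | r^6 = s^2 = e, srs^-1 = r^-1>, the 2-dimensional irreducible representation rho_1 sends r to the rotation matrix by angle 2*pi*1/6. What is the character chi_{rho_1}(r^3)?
chi_{rho_1}(r^3) = 2*cos(2*pi*1*3/6) = -2

Derivation: rho_1(r^3) is rotation by angle 2*pi*1*3/6, whose trace is 2*cos(2*pi*1*3/6) = -2.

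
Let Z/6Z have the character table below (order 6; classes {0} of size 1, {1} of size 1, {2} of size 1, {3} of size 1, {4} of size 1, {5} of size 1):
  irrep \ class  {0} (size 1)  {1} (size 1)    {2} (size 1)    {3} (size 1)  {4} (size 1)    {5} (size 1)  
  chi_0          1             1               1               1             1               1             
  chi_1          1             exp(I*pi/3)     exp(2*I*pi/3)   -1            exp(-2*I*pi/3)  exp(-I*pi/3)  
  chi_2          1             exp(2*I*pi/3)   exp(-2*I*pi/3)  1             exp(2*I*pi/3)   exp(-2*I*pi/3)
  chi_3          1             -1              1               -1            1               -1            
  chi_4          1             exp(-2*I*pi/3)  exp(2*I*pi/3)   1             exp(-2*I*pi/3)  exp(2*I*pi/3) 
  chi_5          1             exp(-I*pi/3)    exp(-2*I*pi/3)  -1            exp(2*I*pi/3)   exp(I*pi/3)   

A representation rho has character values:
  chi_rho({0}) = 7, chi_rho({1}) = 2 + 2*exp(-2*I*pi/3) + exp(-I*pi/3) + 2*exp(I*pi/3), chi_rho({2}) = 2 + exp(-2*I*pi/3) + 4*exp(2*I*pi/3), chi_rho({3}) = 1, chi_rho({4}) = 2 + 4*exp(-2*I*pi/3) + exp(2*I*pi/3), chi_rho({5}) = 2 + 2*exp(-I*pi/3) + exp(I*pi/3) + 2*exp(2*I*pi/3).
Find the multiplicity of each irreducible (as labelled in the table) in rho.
Multiplicities: chi_0: 2, chi_1: 2, chi_2: 0, chi_3: 0, chi_4: 2, chi_5: 1.

Use <chi_rho, chi> = (1/|G|) sum_C |C| * chi_rho(C) * conj(chi(C)) with |G| = 6 for each irreducible chi in the table:
  <chi_rho, chi_0> = (1/6)[1*(7)*conj(1) + 1*(2 + 2*exp(-2*I*pi/3) + exp(-I*pi/3) + 2*exp(I*pi/3))*conj(1) + 1*(2 + exp(-2*I*pi/3) + 4*exp(2*I*pi/3))*conj(1) + 1*(1)*conj(1) + 1*(2 + 4*exp(-2*I*pi/3) + exp(2*I*pi/3))*conj(1) + 1*(2 + 2*exp(-I*pi/3) + exp(I*pi/3) + 2*exp(2*I*pi/3))*conj(1)]
      = (1/6)[(7) + (2 + 2*exp(-2*I*pi/3) + exp(-I*pi/3) + 2*exp(I*pi/3)) + (2 + exp(-2*I*pi/3) + 4*exp(2*I*pi/3)) + (1) + (2 + 4*exp(-2*I*pi/3) + exp(2*I*pi/3)) + (2 + 2*exp(-I*pi/3) + exp(I*pi/3) + 2*exp(2*I*pi/3))] = 12/6 = 2
  <chi_rho, chi_1> = (1/6)[1*(7)*conj(1) + 1*(2 + 2*exp(-2*I*pi/3) + exp(-I*pi/3) + 2*exp(I*pi/3))*conj(exp(I*pi/3)) + 1*(2 + exp(-2*I*pi/3) + 4*exp(2*I*pi/3))*conj(exp(2*I*pi/3)) + 1*(1)*conj(-1) + 1*(2 + 4*exp(-2*I*pi/3) + exp(2*I*pi/3))*conj(exp(-2*I*pi/3)) + 1*(2 + 2*exp(-I*pi/3) + exp(I*pi/3) + 2*exp(2*I*pi/3))*conj(exp(-I*pi/3))]
      = (1/6)[(7) + (2*exp(-I*pi/3) + exp(-2*I*pi/3)) + (4 + 2*exp(-2*I*pi/3) + exp(2*I*pi/3)) + (-1) + (4 + exp(-2*I*pi/3) + 2*exp(2*I*pi/3)) + (exp(2*I*pi/3) + 2*exp(I*pi/3))] = 12/6 = 2
  <chi_rho, chi_2> = (1/6)[1*(7)*conj(1) + 1*(2 + 2*exp(-2*I*pi/3) + exp(-I*pi/3) + 2*exp(I*pi/3))*conj(exp(2*I*pi/3)) + 1*(2 + exp(-2*I*pi/3) + 4*exp(2*I*pi/3))*conj(exp(-2*I*pi/3)) + 1*(1)*conj(1) + 1*(2 + 4*exp(-2*I*pi/3) + exp(2*I*pi/3))*conj(exp(2*I*pi/3)) + 1*(2 + 2*exp(-I*pi/3) + exp(I*pi/3) + 2*exp(2*I*pi/3))*conj(exp(-2*I*pi/3))]
      = (1/6)[(7) + (-1 + 2*exp(-2*I*pi/3) + 2*exp(-I*pi/3) + 2*exp(2*I*pi/3)) + (1 + 4*exp(-2*I*pi/3) + 2*exp(2*I*pi/3)) + (1) + (1 + 2*exp(-2*I*pi/3) + 4*exp(2*I*pi/3)) + (-1 + 2*exp(-2*I*pi/3) + 2*exp(2*I*pi/3) + 2*exp(I*pi/3))] = 0/6 = 0
  <chi_rho, chi_3> = (1/6)[1*(7)*conj(1) + 1*(2 + 2*exp(-2*I*pi/3) + exp(-I*pi/3) + 2*exp(I*pi/3))*conj(-1) + 1*(2 + exp(-2*I*pi/3) + 4*exp(2*I*pi/3))*conj(1) + 1*(1)*conj(-1) + 1*(2 + 4*exp(-2*I*pi/3) + exp(2*I*pi/3))*conj(1) + 1*(2 + 2*exp(-I*pi/3) + exp(I*pi/3) + 2*exp(2*I*pi/3))*conj(-1)]
      = (1/6)[(7) + (-2 - 2*exp(I*pi/3) - exp(-I*pi/3) - 2*exp(-2*I*pi/3)) + (2 + exp(-2*I*pi/3) + 4*exp(2*I*pi/3)) + (-1) + (2 + 4*exp(-2*I*pi/3) + exp(2*I*pi/3)) + (-2 - 2*exp(2*I*pi/3) - exp(I*pi/3) - 2*exp(-I*pi/3))] = 0/6 = 0
  <chi_rho, chi_4> = (1/6)[1*(7)*conj(1) + 1*(2 + 2*exp(-2*I*pi/3) + exp(-I*pi/3) + 2*exp(I*pi/3))*conj(exp(-2*I*pi/3)) + 1*(2 + exp(-2*I*pi/3) + 4*exp(2*I*pi/3))*conj(exp(2*I*pi/3)) + 1*(1)*conj(1) + 1*(2 + 4*exp(-2*I*pi/3) + exp(2*I*pi/3))*conj(exp(-2*I*pi/3)) + 1*(2 + 2*exp(-I*pi/3) + exp(I*pi/3) + 2*exp(2*I*pi/3))*conj(exp(2*I*pi/3))]
      = (1/6)[(7) + (exp(I*pi/3) + 2*exp(2*I*pi/3)) + (4 + 2*exp(-2*I*pi/3) + exp(2*I*pi/3)) + (1) + (4 + exp(-2*I*pi/3) + 2*exp(2*I*pi/3)) + (2*exp(-2*I*pi/3) + exp(-I*pi/3))] = 12/6 = 2
  <chi_rho, chi_5> = (1/6)[1*(7)*conj(1) + 1*(2 + 2*exp(-2*I*pi/3) + exp(-I*pi/3) + 2*exp(I*pi/3))*conj(exp(-I*pi/3)) + 1*(2 + exp(-2*I*pi/3) + 4*exp(2*I*pi/3))*conj(exp(-2*I*pi/3)) + 1*(1)*conj(-1) + 1*(2 + 4*exp(-2*I*pi/3) + exp(2*I*pi/3))*conj(exp(2*I*pi/3)) + 1*(2 + 2*exp(-I*pi/3) + exp(I*pi/3) + 2*exp(2*I*pi/3))*conj(exp(I*pi/3))]
      = (1/6)[(7) + (1 + 2*exp(-I*pi/3) + 2*exp(2*I*pi/3) + 2*exp(I*pi/3)) + (1 + 4*exp(-2*I*pi/3) + 2*exp(2*I*pi/3)) + (-1) + (1 + 2*exp(-2*I*pi/3) + 4*exp(2*I*pi/3)) + (1 + 2*exp(-2*I*pi/3) + 2*exp(-I*pi/3) + 2*exp(I*pi/3))] = 6/6 = 1
(Exp terms are combined using exp(i*s)*conj(exp(i*t)) = exp(i*(s-t)), and sums of them are collapsed using the identity that for every m > 1 the m distinct m-th roots of unity sum to 0, e.g. 1 + exp(2*I*pi/3) + exp(-2*I*pi/3) = 0.)
Dimension check: dim(rho) = sum (mult * dim) = 2*1 + 2*1 + 0*1 + 0*1 + 2*1 + 1*1 = 7 = chi_rho(e) = 7.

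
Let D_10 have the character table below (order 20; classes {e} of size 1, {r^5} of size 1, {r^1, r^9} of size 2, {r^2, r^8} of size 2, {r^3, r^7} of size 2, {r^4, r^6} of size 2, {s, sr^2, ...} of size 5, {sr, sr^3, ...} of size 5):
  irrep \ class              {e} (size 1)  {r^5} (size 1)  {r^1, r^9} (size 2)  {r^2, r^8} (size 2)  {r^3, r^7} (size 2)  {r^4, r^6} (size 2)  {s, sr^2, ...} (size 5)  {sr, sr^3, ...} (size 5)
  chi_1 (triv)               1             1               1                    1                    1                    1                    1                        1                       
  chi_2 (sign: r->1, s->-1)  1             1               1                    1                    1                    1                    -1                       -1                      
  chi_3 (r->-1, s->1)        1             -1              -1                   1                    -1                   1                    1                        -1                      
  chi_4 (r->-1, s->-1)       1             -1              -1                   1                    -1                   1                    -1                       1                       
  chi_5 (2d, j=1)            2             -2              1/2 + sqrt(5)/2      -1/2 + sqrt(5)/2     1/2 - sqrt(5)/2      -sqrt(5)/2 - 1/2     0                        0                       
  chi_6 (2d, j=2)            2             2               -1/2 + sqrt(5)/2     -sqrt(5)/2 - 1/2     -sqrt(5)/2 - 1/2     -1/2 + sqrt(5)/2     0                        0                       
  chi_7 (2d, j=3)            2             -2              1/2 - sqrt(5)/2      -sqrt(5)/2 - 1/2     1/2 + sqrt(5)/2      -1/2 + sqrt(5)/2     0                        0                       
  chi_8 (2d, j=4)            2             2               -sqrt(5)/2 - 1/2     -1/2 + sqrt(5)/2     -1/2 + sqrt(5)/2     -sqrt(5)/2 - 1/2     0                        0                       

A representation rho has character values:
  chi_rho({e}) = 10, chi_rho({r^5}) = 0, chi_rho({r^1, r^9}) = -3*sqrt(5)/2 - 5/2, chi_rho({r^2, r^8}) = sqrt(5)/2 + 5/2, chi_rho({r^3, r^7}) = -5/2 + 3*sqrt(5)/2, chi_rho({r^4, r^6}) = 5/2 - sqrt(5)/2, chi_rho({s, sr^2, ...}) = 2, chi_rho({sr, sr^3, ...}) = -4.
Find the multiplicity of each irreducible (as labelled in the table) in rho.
Multiplicities: chi_1: 0, chi_2: 1, chi_3: 3, chi_4: 0, chi_5: 0, chi_6: 0, chi_7: 1, chi_8: 2.

Working: Use <chi_rho, chi> = (1/|G|) sum_C |C| * chi_rho(C) * conj(chi(C)) with |G| = 20 for each irreducible chi in the table:
  <chi_rho, chi_1> = (1/20)[1*(10)*conj(1) + 1*(0)*conj(1) + 2*(-3*sqrt(5)/2 - 5/2)*conj(1) + 2*(sqrt(5)/2 + 5/2)*conj(1) + 2*(-5/2 + 3*sqrt(5)/2)*conj(1) + 2*(5/2 - sqrt(5)/2)*conj(1) + 5*(2)*conj(1) + 5*(-4)*conj(1)]
      = (1/20)[(10) + (0) + (-3*sqrt(5) - 5) + (sqrt(5) + 5) + (-5 + 3*sqrt(5)) + (5 - sqrt(5)) + (10) + (-20)] = 0/20 = 0
  <chi_rho, chi_2> = (1/20)[1*(10)*conj(1) + 1*(0)*conj(1) + 2*(-3*sqrt(5)/2 - 5/2)*conj(1) + 2*(sqrt(5)/2 + 5/2)*conj(1) + 2*(-5/2 + 3*sqrt(5)/2)*conj(1) + 2*(5/2 - sqrt(5)/2)*conj(1) + 5*(2)*conj(-1) + 5*(-4)*conj(-1)]
      = (1/20)[(10) + (0) + (-3*sqrt(5) - 5) + (sqrt(5) + 5) + (-5 + 3*sqrt(5)) + (5 - sqrt(5)) + (-10) + (20)] = 20/20 = 1
  <chi_rho, chi_3> = (1/20)[1*(10)*conj(1) + 1*(0)*conj(-1) + 2*(-3*sqrt(5)/2 - 5/2)*conj(-1) + 2*(sqrt(5)/2 + 5/2)*conj(1) + 2*(-5/2 + 3*sqrt(5)/2)*conj(-1) + 2*(5/2 - sqrt(5)/2)*conj(1) + 5*(2)*conj(1) + 5*(-4)*conj(-1)]
      = (1/20)[(10) + (0) + (5 + 3*sqrt(5)) + (sqrt(5) + 5) + (5 - 3*sqrt(5)) + (5 - sqrt(5)) + (10) + (20)] = 60/20 = 3
  <chi_rho, chi_4> = (1/20)[1*(10)*conj(1) + 1*(0)*conj(-1) + 2*(-3*sqrt(5)/2 - 5/2)*conj(-1) + 2*(sqrt(5)/2 + 5/2)*conj(1) + 2*(-5/2 + 3*sqrt(5)/2)*conj(-1) + 2*(5/2 - sqrt(5)/2)*conj(1) + 5*(2)*conj(-1) + 5*(-4)*conj(1)]
      = (1/20)[(10) + (0) + (5 + 3*sqrt(5)) + (sqrt(5) + 5) + (5 - 3*sqrt(5)) + (5 - sqrt(5)) + (-10) + (-20)] = 0/20 = 0
  <chi_rho, chi_5> = (1/20)[1*(10)*conj(2) + 1*(0)*conj(-2) + 2*(-3*sqrt(5)/2 - 5/2)*conj(1/2 + sqrt(5)/2) + 2*(sqrt(5)/2 + 5/2)*conj(-1/2 + sqrt(5)/2) + 2*(-5/2 + 3*sqrt(5)/2)*conj(1/2 - sqrt(5)/2) + 2*(5/2 - sqrt(5)/2)*conj(-sqrt(5)/2 - 1/2) + 5*(2)*conj(0) + 5*(-4)*conj(0)]
      = (1/20)[(20) + (0) + (-10 - 4*sqrt(5)) + (2*sqrt(5)) + (-10 + 4*sqrt(5)) + (-2*sqrt(5)) + (0) + (0)] = 0/20 = 0
  <chi_rho, chi_6> = (1/20)[1*(10)*conj(2) + 1*(0)*conj(2) + 2*(-3*sqrt(5)/2 - 5/2)*conj(-1/2 + sqrt(5)/2) + 2*(sqrt(5)/2 + 5/2)*conj(-sqrt(5)/2 - 1/2) + 2*(-5/2 + 3*sqrt(5)/2)*conj(-sqrt(5)/2 - 1/2) + 2*(5/2 - sqrt(5)/2)*conj(-1/2 + sqrt(5)/2) + 5*(2)*conj(0) + 5*(-4)*conj(0)]
      = (1/20)[(20) + (0) + (-5 - sqrt(5)) + (-3*sqrt(5) - 5) + (-5 + sqrt(5)) + (-5 + 3*sqrt(5)) + (0) + (0)] = 0/20 = 0
  <chi_rho, chi_7> = (1/20)[1*(10)*conj(2) + 1*(0)*conj(-2) + 2*(-3*sqrt(5)/2 - 5/2)*conj(1/2 - sqrt(5)/2) + 2*(sqrt(5)/2 + 5/2)*conj(-sqrt(5)/2 - 1/2) + 2*(-5/2 + 3*sqrt(5)/2)*conj(1/2 + sqrt(5)/2) + 2*(5/2 - sqrt(5)/2)*conj(-1/2 + sqrt(5)/2) + 5*(2)*conj(0) + 5*(-4)*conj(0)]
      = (1/20)[(20) + (0) + (sqrt(5) + 5) + (-3*sqrt(5) - 5) + (5 - sqrt(5)) + (-5 + 3*sqrt(5)) + (0) + (0)] = 20/20 = 1
  <chi_rho, chi_8> = (1/20)[1*(10)*conj(2) + 1*(0)*conj(2) + 2*(-3*sqrt(5)/2 - 5/2)*conj(-sqrt(5)/2 - 1/2) + 2*(sqrt(5)/2 + 5/2)*conj(-1/2 + sqrt(5)/2) + 2*(-5/2 + 3*sqrt(5)/2)*conj(-1/2 + sqrt(5)/2) + 2*(5/2 - sqrt(5)/2)*conj(-sqrt(5)/2 - 1/2) + 5*(2)*conj(0) + 5*(-4)*conj(0)]
      = (1/20)[(20) + (0) + (4*sqrt(5) + 10) + (2*sqrt(5)) + (10 - 4*sqrt(5)) + (-2*sqrt(5)) + (0) + (0)] = 40/20 = 2
Dimension check: dim(rho) = sum (mult * dim) = 0*1 + 1*1 + 3*1 + 0*1 + 0*2 + 0*2 + 1*2 + 2*2 = 10 = chi_rho(e) = 10.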